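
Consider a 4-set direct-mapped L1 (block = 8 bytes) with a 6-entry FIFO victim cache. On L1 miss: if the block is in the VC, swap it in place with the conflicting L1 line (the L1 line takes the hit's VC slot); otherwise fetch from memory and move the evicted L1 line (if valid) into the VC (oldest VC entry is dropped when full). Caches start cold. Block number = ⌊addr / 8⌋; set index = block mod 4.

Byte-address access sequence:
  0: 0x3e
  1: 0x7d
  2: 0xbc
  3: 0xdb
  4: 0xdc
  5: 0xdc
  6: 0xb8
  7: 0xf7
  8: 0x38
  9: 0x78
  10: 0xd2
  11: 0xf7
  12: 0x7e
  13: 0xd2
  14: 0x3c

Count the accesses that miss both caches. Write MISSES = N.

0: 0x3e (blk 7, set 3) → MISS  vc=[]
1: 0x7d (blk 15, set 3) → MISS  vc=[7]
2: 0xbc (blk 23, set 3) → MISS  vc=[7, 15]
3: 0xdb (blk 27, set 3) → MISS  vc=[7, 15, 23]
4: 0xdc (blk 27, set 3) → L1-HIT  vc=[7, 15, 23]
5: 0xdc (blk 27, set 3) → L1-HIT  vc=[7, 15, 23]
6: 0xb8 (blk 23, set 3) → VC-HIT  vc=[7, 15, 27]
7: 0xf7 (blk 30, set 2) → MISS  vc=[7, 15, 27]
8: 0x38 (blk 7, set 3) → VC-HIT  vc=[23, 15, 27]
9: 0x78 (blk 15, set 3) → VC-HIT  vc=[23, 7, 27]
10: 0xd2 (blk 26, set 2) → MISS  vc=[23, 7, 27, 30]
11: 0xf7 (blk 30, set 2) → VC-HIT  vc=[23, 7, 27, 26]
12: 0x7e (blk 15, set 3) → L1-HIT  vc=[23, 7, 27, 26]
13: 0xd2 (blk 26, set 2) → VC-HIT  vc=[23, 7, 27, 30]
14: 0x3c (blk 7, set 3) → VC-HIT  vc=[23, 15, 27, 30]

MISSES = 6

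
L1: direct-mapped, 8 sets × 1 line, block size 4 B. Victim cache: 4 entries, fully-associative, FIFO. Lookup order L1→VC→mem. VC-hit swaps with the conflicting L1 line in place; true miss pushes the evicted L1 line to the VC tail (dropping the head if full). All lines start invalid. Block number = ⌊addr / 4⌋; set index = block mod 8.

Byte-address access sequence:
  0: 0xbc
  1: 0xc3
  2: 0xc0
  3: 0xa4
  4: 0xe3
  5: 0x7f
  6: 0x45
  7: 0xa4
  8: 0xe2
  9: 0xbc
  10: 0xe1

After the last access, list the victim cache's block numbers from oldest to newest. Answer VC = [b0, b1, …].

VC = [48, 31, 17]

0: 0xbc (blk 47, set 7) → MISS  vc=[]
1: 0xc3 (blk 48, set 0) → MISS  vc=[]
2: 0xc0 (blk 48, set 0) → L1-HIT  vc=[]
3: 0xa4 (blk 41, set 1) → MISS  vc=[]
4: 0xe3 (blk 56, set 0) → MISS  vc=[48]
5: 0x7f (blk 31, set 7) → MISS  vc=[48, 47]
6: 0x45 (blk 17, set 1) → MISS  vc=[48, 47, 41]
7: 0xa4 (blk 41, set 1) → VC-HIT  vc=[48, 47, 17]
8: 0xe2 (blk 56, set 0) → L1-HIT  vc=[48, 47, 17]
9: 0xbc (blk 47, set 7) → VC-HIT  vc=[48, 31, 17]
10: 0xe1 (blk 56, set 0) → L1-HIT  vc=[48, 31, 17]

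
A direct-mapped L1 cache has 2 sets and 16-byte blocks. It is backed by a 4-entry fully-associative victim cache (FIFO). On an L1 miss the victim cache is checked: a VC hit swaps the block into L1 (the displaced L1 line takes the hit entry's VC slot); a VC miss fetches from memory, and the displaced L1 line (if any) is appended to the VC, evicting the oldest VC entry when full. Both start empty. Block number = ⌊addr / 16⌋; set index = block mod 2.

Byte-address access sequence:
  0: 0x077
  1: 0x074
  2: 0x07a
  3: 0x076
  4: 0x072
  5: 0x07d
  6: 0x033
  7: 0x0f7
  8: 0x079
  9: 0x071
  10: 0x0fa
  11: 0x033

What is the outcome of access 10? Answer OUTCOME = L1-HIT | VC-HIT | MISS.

OUTCOME = VC-HIT

#0 0x77→b7/s1 MISS; vc=[]
#1 0x74→b7/s1 L1-HIT; vc=[]
#2 0x7a→b7/s1 L1-HIT; vc=[]
#3 0x76→b7/s1 L1-HIT; vc=[]
#4 0x72→b7/s1 L1-HIT; vc=[]
#5 0x7d→b7/s1 L1-HIT; vc=[]
#6 0x33→b3/s1 MISS; vc=[7]
#7 0xf7→b15/s1 MISS; vc=[7,3]
#8 0x79→b7/s1 VC-HIT; vc=[15,3]
#9 0x71→b7/s1 L1-HIT; vc=[15,3]
#10 0xfa→b15/s1 VC-HIT; vc=[7,3]
#11 0x33→b3/s1 VC-HIT; vc=[7,15]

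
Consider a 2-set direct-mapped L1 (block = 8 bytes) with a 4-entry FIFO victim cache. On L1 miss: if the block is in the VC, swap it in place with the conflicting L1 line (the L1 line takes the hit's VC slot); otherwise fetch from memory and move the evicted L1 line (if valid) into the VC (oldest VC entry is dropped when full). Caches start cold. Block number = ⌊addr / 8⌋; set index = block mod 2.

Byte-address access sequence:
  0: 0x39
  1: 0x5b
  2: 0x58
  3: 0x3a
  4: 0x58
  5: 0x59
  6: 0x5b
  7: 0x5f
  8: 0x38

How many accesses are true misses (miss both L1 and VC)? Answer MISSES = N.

MISSES = 2

  [0] addr=0x39 blk=7 s=1: MISS | VC []
  [1] addr=0x5b blk=11 s=1: MISS | VC [7]
  [2] addr=0x58 blk=11 s=1: L1-HIT | VC [7]
  [3] addr=0x3a blk=7 s=1: VC-HIT | VC [11]
  [4] addr=0x58 blk=11 s=1: VC-HIT | VC [7]
  [5] addr=0x59 blk=11 s=1: L1-HIT | VC [7]
  [6] addr=0x5b blk=11 s=1: L1-HIT | VC [7]
  [7] addr=0x5f blk=11 s=1: L1-HIT | VC [7]
  [8] addr=0x38 blk=7 s=1: VC-HIT | VC [11]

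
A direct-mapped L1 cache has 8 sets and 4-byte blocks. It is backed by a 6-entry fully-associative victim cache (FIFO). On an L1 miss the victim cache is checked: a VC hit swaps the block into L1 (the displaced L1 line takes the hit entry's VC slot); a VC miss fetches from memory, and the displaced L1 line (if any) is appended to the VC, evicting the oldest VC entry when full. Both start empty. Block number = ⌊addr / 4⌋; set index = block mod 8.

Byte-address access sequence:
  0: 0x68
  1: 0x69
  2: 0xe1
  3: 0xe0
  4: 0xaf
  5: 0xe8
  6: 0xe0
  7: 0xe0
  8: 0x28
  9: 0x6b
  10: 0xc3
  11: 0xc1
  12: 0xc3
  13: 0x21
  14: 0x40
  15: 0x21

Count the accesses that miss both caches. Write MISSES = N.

MISSES = 8

  [0] addr=0x68 blk=26 s=2: MISS | VC []
  [1] addr=0x69 blk=26 s=2: L1-HIT | VC []
  [2] addr=0xe1 blk=56 s=0: MISS | VC []
  [3] addr=0xe0 blk=56 s=0: L1-HIT | VC []
  [4] addr=0xaf blk=43 s=3: MISS | VC []
  [5] addr=0xe8 blk=58 s=2: MISS | VC [26]
  [6] addr=0xe0 blk=56 s=0: L1-HIT | VC [26]
  [7] addr=0xe0 blk=56 s=0: L1-HIT | VC [26]
  [8] addr=0x28 blk=10 s=2: MISS | VC [26, 58]
  [9] addr=0x6b blk=26 s=2: VC-HIT | VC [10, 58]
  [10] addr=0xc3 blk=48 s=0: MISS | VC [10, 58, 56]
  [11] addr=0xc1 blk=48 s=0: L1-HIT | VC [10, 58, 56]
  [12] addr=0xc3 blk=48 s=0: L1-HIT | VC [10, 58, 56]
  [13] addr=0x21 blk=8 s=0: MISS | VC [10, 58, 56, 48]
  [14] addr=0x40 blk=16 s=0: MISS | VC [10, 58, 56, 48, 8]
  [15] addr=0x21 blk=8 s=0: VC-HIT | VC [10, 58, 56, 48, 16]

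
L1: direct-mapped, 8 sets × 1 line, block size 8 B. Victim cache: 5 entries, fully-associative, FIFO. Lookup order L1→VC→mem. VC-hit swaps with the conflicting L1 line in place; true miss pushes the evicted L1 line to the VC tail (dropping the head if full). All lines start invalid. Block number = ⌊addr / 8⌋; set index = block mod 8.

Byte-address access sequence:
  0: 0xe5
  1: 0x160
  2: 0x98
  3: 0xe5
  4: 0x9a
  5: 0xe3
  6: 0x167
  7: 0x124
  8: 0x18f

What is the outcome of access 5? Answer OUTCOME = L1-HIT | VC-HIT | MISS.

0: 0xe5 (blk 28, set 4) → MISS  vc=[]
1: 0x160 (blk 44, set 4) → MISS  vc=[28]
2: 0x98 (blk 19, set 3) → MISS  vc=[28]
3: 0xe5 (blk 28, set 4) → VC-HIT  vc=[44]
4: 0x9a (blk 19, set 3) → L1-HIT  vc=[44]
5: 0xe3 (blk 28, set 4) → L1-HIT  vc=[44]
6: 0x167 (blk 44, set 4) → VC-HIT  vc=[28]
7: 0x124 (blk 36, set 4) → MISS  vc=[28, 44]
8: 0x18f (blk 49, set 1) → MISS  vc=[28, 44]

OUTCOME = L1-HIT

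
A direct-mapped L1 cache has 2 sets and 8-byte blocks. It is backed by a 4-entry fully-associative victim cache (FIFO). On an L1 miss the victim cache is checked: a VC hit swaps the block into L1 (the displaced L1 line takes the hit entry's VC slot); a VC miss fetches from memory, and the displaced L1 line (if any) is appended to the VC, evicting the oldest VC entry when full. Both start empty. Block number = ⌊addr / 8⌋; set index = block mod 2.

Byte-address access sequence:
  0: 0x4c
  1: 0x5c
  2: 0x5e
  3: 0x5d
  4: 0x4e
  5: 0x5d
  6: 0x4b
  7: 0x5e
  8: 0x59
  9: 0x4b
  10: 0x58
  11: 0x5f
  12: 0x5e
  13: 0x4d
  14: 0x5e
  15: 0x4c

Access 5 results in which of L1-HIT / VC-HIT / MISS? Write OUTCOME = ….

#0 0x4c→b9/s1 MISS; vc=[]
#1 0x5c→b11/s1 MISS; vc=[9]
#2 0x5e→b11/s1 L1-HIT; vc=[9]
#3 0x5d→b11/s1 L1-HIT; vc=[9]
#4 0x4e→b9/s1 VC-HIT; vc=[11]
#5 0x5d→b11/s1 VC-HIT; vc=[9]
#6 0x4b→b9/s1 VC-HIT; vc=[11]
#7 0x5e→b11/s1 VC-HIT; vc=[9]
#8 0x59→b11/s1 L1-HIT; vc=[9]
#9 0x4b→b9/s1 VC-HIT; vc=[11]
#10 0x58→b11/s1 VC-HIT; vc=[9]
#11 0x5f→b11/s1 L1-HIT; vc=[9]
#12 0x5e→b11/s1 L1-HIT; vc=[9]
#13 0x4d→b9/s1 VC-HIT; vc=[11]
#14 0x5e→b11/s1 VC-HIT; vc=[9]
#15 0x4c→b9/s1 VC-HIT; vc=[11]

OUTCOME = VC-HIT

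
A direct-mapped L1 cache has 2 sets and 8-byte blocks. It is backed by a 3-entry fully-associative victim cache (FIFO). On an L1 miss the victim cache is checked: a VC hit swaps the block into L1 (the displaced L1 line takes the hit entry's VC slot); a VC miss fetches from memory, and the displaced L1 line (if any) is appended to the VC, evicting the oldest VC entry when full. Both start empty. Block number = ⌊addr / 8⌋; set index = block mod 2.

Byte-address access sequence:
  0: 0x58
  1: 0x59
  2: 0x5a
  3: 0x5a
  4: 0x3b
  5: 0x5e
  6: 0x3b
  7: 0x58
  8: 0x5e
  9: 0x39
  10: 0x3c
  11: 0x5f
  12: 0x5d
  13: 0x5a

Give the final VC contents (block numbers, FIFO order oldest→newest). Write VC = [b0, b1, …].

  [0] addr=0x58 blk=11 s=1: MISS | VC []
  [1] addr=0x59 blk=11 s=1: L1-HIT | VC []
  [2] addr=0x5a blk=11 s=1: L1-HIT | VC []
  [3] addr=0x5a blk=11 s=1: L1-HIT | VC []
  [4] addr=0x3b blk=7 s=1: MISS | VC [11]
  [5] addr=0x5e blk=11 s=1: VC-HIT | VC [7]
  [6] addr=0x3b blk=7 s=1: VC-HIT | VC [11]
  [7] addr=0x58 blk=11 s=1: VC-HIT | VC [7]
  [8] addr=0x5e blk=11 s=1: L1-HIT | VC [7]
  [9] addr=0x39 blk=7 s=1: VC-HIT | VC [11]
  [10] addr=0x3c blk=7 s=1: L1-HIT | VC [11]
  [11] addr=0x5f blk=11 s=1: VC-HIT | VC [7]
  [12] addr=0x5d blk=11 s=1: L1-HIT | VC [7]
  [13] addr=0x5a blk=11 s=1: L1-HIT | VC [7]

VC = [7]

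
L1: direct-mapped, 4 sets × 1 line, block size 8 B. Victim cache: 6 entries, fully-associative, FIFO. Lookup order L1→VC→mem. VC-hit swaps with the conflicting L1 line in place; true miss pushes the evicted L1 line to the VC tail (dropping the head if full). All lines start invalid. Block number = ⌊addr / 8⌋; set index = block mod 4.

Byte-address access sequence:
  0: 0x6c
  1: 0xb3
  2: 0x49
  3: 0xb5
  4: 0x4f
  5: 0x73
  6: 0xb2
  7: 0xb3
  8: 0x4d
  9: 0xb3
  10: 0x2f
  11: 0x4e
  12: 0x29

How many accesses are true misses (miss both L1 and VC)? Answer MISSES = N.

#0 0x6c→b13/s1 MISS; vc=[]
#1 0xb3→b22/s2 MISS; vc=[]
#2 0x49→b9/s1 MISS; vc=[13]
#3 0xb5→b22/s2 L1-HIT; vc=[13]
#4 0x4f→b9/s1 L1-HIT; vc=[13]
#5 0x73→b14/s2 MISS; vc=[13,22]
#6 0xb2→b22/s2 VC-HIT; vc=[13,14]
#7 0xb3→b22/s2 L1-HIT; vc=[13,14]
#8 0x4d→b9/s1 L1-HIT; vc=[13,14]
#9 0xb3→b22/s2 L1-HIT; vc=[13,14]
#10 0x2f→b5/s1 MISS; vc=[13,14,9]
#11 0x4e→b9/s1 VC-HIT; vc=[13,14,5]
#12 0x29→b5/s1 VC-HIT; vc=[13,14,9]

MISSES = 5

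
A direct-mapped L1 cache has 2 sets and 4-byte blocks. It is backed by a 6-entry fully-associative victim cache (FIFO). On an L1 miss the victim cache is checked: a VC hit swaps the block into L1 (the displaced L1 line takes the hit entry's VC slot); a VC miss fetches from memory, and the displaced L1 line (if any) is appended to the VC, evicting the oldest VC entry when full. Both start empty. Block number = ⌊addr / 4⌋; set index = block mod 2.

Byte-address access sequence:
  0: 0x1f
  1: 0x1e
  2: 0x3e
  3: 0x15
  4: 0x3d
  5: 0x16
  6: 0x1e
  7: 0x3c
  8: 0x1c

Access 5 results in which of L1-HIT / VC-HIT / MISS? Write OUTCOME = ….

#0 0x1f→b7/s1 MISS; vc=[]
#1 0x1e→b7/s1 L1-HIT; vc=[]
#2 0x3e→b15/s1 MISS; vc=[7]
#3 0x15→b5/s1 MISS; vc=[7,15]
#4 0x3d→b15/s1 VC-HIT; vc=[7,5]
#5 0x16→b5/s1 VC-HIT; vc=[7,15]
#6 0x1e→b7/s1 VC-HIT; vc=[5,15]
#7 0x3c→b15/s1 VC-HIT; vc=[5,7]
#8 0x1c→b7/s1 VC-HIT; vc=[5,15]

OUTCOME = VC-HIT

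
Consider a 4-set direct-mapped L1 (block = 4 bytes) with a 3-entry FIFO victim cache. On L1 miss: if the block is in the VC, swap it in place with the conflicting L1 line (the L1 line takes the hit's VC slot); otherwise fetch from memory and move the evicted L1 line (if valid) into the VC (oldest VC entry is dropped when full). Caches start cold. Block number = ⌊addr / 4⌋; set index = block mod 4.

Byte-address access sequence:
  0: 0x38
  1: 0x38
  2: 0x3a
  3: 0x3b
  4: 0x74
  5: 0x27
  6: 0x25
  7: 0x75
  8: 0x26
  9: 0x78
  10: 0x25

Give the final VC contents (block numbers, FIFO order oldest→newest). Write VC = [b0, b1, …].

VC = [29, 14]

#0 0x38→b14/s2 MISS; vc=[]
#1 0x38→b14/s2 L1-HIT; vc=[]
#2 0x3a→b14/s2 L1-HIT; vc=[]
#3 0x3b→b14/s2 L1-HIT; vc=[]
#4 0x74→b29/s1 MISS; vc=[]
#5 0x27→b9/s1 MISS; vc=[29]
#6 0x25→b9/s1 L1-HIT; vc=[29]
#7 0x75→b29/s1 VC-HIT; vc=[9]
#8 0x26→b9/s1 VC-HIT; vc=[29]
#9 0x78→b30/s2 MISS; vc=[29,14]
#10 0x25→b9/s1 L1-HIT; vc=[29,14]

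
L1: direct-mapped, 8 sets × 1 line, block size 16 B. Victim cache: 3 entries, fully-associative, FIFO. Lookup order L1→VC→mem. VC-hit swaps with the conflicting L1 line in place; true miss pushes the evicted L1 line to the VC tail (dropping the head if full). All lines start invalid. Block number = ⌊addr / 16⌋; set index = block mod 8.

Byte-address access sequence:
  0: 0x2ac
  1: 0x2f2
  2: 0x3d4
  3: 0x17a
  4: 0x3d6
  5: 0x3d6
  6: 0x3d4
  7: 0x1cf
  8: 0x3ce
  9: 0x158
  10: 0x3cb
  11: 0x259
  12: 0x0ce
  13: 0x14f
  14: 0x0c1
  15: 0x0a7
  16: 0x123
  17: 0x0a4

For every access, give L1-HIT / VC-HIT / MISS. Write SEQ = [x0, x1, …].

  [0] addr=0x2ac blk=42 s=2: MISS | VC []
  [1] addr=0x2f2 blk=47 s=7: MISS | VC []
  [2] addr=0x3d4 blk=61 s=5: MISS | VC []
  [3] addr=0x17a blk=23 s=7: MISS | VC [47]
  [4] addr=0x3d6 blk=61 s=5: L1-HIT | VC [47]
  [5] addr=0x3d6 blk=61 s=5: L1-HIT | VC [47]
  [6] addr=0x3d4 blk=61 s=5: L1-HIT | VC [47]
  [7] addr=0x1cf blk=28 s=4: MISS | VC [47]
  [8] addr=0x3ce blk=60 s=4: MISS | VC [47, 28]
  [9] addr=0x158 blk=21 s=5: MISS | VC [47, 28, 61]
  [10] addr=0x3cb blk=60 s=4: L1-HIT | VC [47, 28, 61]
  [11] addr=0x259 blk=37 s=5: MISS | VC [28, 61, 21]
  [12] addr=0xce blk=12 s=4: MISS | VC [61, 21, 60]
  [13] addr=0x14f blk=20 s=4: MISS | VC [21, 60, 12]
  [14] addr=0xc1 blk=12 s=4: VC-HIT | VC [21, 60, 20]
  [15] addr=0xa7 blk=10 s=2: MISS | VC [60, 20, 42]
  [16] addr=0x123 blk=18 s=2: MISS | VC [20, 42, 10]
  [17] addr=0xa4 blk=10 s=2: VC-HIT | VC [20, 42, 18]

SEQ = [MISS, MISS, MISS, MISS, L1-HIT, L1-HIT, L1-HIT, MISS, MISS, MISS, L1-HIT, MISS, MISS, MISS, VC-HIT, MISS, MISS, VC-HIT]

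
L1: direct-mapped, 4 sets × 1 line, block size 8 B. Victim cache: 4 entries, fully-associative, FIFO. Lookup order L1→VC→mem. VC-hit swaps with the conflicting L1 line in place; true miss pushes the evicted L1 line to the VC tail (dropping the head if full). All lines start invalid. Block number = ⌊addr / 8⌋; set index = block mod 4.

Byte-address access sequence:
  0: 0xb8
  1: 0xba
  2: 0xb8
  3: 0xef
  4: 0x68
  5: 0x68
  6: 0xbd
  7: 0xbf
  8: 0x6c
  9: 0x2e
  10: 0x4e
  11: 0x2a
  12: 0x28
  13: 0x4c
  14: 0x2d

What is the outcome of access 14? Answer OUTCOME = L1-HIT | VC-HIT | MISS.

  [0] addr=0xb8 blk=23 s=3: MISS | VC []
  [1] addr=0xba blk=23 s=3: L1-HIT | VC []
  [2] addr=0xb8 blk=23 s=3: L1-HIT | VC []
  [3] addr=0xef blk=29 s=1: MISS | VC []
  [4] addr=0x68 blk=13 s=1: MISS | VC [29]
  [5] addr=0x68 blk=13 s=1: L1-HIT | VC [29]
  [6] addr=0xbd blk=23 s=3: L1-HIT | VC [29]
  [7] addr=0xbf blk=23 s=3: L1-HIT | VC [29]
  [8] addr=0x6c blk=13 s=1: L1-HIT | VC [29]
  [9] addr=0x2e blk=5 s=1: MISS | VC [29, 13]
  [10] addr=0x4e blk=9 s=1: MISS | VC [29, 13, 5]
  [11] addr=0x2a blk=5 s=1: VC-HIT | VC [29, 13, 9]
  [12] addr=0x28 blk=5 s=1: L1-HIT | VC [29, 13, 9]
  [13] addr=0x4c blk=9 s=1: VC-HIT | VC [29, 13, 5]
  [14] addr=0x2d blk=5 s=1: VC-HIT | VC [29, 13, 9]

OUTCOME = VC-HIT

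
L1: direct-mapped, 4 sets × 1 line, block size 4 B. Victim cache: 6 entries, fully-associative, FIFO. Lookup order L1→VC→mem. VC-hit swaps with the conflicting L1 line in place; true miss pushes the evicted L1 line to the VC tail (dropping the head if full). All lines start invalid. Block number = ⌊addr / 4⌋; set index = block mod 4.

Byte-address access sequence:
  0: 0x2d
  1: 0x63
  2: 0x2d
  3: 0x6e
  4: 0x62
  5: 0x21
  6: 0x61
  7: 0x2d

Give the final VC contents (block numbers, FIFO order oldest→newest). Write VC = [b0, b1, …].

VC = [27, 8]

#0 0x2d→b11/s3 MISS; vc=[]
#1 0x63→b24/s0 MISS; vc=[]
#2 0x2d→b11/s3 L1-HIT; vc=[]
#3 0x6e→b27/s3 MISS; vc=[11]
#4 0x62→b24/s0 L1-HIT; vc=[11]
#5 0x21→b8/s0 MISS; vc=[11,24]
#6 0x61→b24/s0 VC-HIT; vc=[11,8]
#7 0x2d→b11/s3 VC-HIT; vc=[27,8]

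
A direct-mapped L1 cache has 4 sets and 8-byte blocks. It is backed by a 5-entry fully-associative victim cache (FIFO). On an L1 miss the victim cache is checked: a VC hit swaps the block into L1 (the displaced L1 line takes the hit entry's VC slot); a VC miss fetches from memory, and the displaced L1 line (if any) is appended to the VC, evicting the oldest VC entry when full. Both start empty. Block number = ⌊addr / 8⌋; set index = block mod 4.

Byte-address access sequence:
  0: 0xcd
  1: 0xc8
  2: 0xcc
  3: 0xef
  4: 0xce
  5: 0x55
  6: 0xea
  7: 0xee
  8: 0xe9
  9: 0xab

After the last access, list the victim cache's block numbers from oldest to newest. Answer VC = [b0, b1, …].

VC = [25, 29]

#0 0xcd→b25/s1 MISS; vc=[]
#1 0xc8→b25/s1 L1-HIT; vc=[]
#2 0xcc→b25/s1 L1-HIT; vc=[]
#3 0xef→b29/s1 MISS; vc=[25]
#4 0xce→b25/s1 VC-HIT; vc=[29]
#5 0x55→b10/s2 MISS; vc=[29]
#6 0xea→b29/s1 VC-HIT; vc=[25]
#7 0xee→b29/s1 L1-HIT; vc=[25]
#8 0xe9→b29/s1 L1-HIT; vc=[25]
#9 0xab→b21/s1 MISS; vc=[25,29]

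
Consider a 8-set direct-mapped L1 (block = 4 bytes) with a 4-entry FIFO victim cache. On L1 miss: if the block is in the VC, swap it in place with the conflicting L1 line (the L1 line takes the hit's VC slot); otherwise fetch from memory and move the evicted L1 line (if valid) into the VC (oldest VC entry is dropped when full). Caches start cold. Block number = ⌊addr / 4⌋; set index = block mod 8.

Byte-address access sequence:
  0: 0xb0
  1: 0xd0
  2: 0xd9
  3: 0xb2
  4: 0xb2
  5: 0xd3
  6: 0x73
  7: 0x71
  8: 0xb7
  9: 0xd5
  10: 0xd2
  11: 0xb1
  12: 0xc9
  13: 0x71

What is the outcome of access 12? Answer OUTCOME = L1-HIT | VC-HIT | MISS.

OUTCOME = MISS

0: 0xb0 (blk 44, set 4) → MISS  vc=[]
1: 0xd0 (blk 52, set 4) → MISS  vc=[44]
2: 0xd9 (blk 54, set 6) → MISS  vc=[44]
3: 0xb2 (blk 44, set 4) → VC-HIT  vc=[52]
4: 0xb2 (blk 44, set 4) → L1-HIT  vc=[52]
5: 0xd3 (blk 52, set 4) → VC-HIT  vc=[44]
6: 0x73 (blk 28, set 4) → MISS  vc=[44, 52]
7: 0x71 (blk 28, set 4) → L1-HIT  vc=[44, 52]
8: 0xb7 (blk 45, set 5) → MISS  vc=[44, 52]
9: 0xd5 (blk 53, set 5) → MISS  vc=[44, 52, 45]
10: 0xd2 (blk 52, set 4) → VC-HIT  vc=[44, 28, 45]
11: 0xb1 (blk 44, set 4) → VC-HIT  vc=[52, 28, 45]
12: 0xc9 (blk 50, set 2) → MISS  vc=[52, 28, 45]
13: 0x71 (blk 28, set 4) → VC-HIT  vc=[52, 44, 45]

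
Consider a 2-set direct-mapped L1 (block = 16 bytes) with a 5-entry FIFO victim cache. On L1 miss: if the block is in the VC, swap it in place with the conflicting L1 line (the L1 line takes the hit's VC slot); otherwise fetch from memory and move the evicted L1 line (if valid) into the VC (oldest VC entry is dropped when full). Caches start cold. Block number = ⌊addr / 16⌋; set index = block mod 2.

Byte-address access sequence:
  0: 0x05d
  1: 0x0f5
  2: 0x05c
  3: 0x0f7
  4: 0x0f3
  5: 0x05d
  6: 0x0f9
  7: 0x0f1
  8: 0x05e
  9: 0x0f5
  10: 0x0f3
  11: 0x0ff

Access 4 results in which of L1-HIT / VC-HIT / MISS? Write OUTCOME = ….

OUTCOME = L1-HIT

  [0] addr=0x5d blk=5 s=1: MISS | VC []
  [1] addr=0xf5 blk=15 s=1: MISS | VC [5]
  [2] addr=0x5c blk=5 s=1: VC-HIT | VC [15]
  [3] addr=0xf7 blk=15 s=1: VC-HIT | VC [5]
  [4] addr=0xf3 blk=15 s=1: L1-HIT | VC [5]
  [5] addr=0x5d blk=5 s=1: VC-HIT | VC [15]
  [6] addr=0xf9 blk=15 s=1: VC-HIT | VC [5]
  [7] addr=0xf1 blk=15 s=1: L1-HIT | VC [5]
  [8] addr=0x5e blk=5 s=1: VC-HIT | VC [15]
  [9] addr=0xf5 blk=15 s=1: VC-HIT | VC [5]
  [10] addr=0xf3 blk=15 s=1: L1-HIT | VC [5]
  [11] addr=0xff blk=15 s=1: L1-HIT | VC [5]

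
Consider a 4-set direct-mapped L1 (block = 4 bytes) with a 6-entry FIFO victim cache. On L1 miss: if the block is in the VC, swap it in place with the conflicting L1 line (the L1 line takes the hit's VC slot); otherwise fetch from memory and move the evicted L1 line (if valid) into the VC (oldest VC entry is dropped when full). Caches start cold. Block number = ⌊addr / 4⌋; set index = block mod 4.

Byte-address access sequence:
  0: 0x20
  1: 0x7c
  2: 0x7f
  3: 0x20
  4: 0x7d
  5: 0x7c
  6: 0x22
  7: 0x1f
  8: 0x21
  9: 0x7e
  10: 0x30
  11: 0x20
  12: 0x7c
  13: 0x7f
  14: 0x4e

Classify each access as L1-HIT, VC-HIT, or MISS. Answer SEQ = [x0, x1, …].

#0 0x20→b8/s0 MISS; vc=[]
#1 0x7c→b31/s3 MISS; vc=[]
#2 0x7f→b31/s3 L1-HIT; vc=[]
#3 0x20→b8/s0 L1-HIT; vc=[]
#4 0x7d→b31/s3 L1-HIT; vc=[]
#5 0x7c→b31/s3 L1-HIT; vc=[]
#6 0x22→b8/s0 L1-HIT; vc=[]
#7 0x1f→b7/s3 MISS; vc=[31]
#8 0x21→b8/s0 L1-HIT; vc=[31]
#9 0x7e→b31/s3 VC-HIT; vc=[7]
#10 0x30→b12/s0 MISS; vc=[7,8]
#11 0x20→b8/s0 VC-HIT; vc=[7,12]
#12 0x7c→b31/s3 L1-HIT; vc=[7,12]
#13 0x7f→b31/s3 L1-HIT; vc=[7,12]
#14 0x4e→b19/s3 MISS; vc=[7,12,31]

SEQ = [MISS, MISS, L1-HIT, L1-HIT, L1-HIT, L1-HIT, L1-HIT, MISS, L1-HIT, VC-HIT, MISS, VC-HIT, L1-HIT, L1-HIT, MISS]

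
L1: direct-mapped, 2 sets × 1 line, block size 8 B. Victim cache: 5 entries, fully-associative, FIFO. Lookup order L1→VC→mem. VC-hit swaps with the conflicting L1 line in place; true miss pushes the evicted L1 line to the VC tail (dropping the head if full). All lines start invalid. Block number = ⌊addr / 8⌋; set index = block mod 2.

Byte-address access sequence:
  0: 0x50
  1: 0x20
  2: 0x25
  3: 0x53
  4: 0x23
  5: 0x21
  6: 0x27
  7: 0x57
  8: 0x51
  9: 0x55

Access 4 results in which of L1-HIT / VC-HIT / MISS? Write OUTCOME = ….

  [0] addr=0x50 blk=10 s=0: MISS | VC []
  [1] addr=0x20 blk=4 s=0: MISS | VC [10]
  [2] addr=0x25 blk=4 s=0: L1-HIT | VC [10]
  [3] addr=0x53 blk=10 s=0: VC-HIT | VC [4]
  [4] addr=0x23 blk=4 s=0: VC-HIT | VC [10]
  [5] addr=0x21 blk=4 s=0: L1-HIT | VC [10]
  [6] addr=0x27 blk=4 s=0: L1-HIT | VC [10]
  [7] addr=0x57 blk=10 s=0: VC-HIT | VC [4]
  [8] addr=0x51 blk=10 s=0: L1-HIT | VC [4]
  [9] addr=0x55 blk=10 s=0: L1-HIT | VC [4]

OUTCOME = VC-HIT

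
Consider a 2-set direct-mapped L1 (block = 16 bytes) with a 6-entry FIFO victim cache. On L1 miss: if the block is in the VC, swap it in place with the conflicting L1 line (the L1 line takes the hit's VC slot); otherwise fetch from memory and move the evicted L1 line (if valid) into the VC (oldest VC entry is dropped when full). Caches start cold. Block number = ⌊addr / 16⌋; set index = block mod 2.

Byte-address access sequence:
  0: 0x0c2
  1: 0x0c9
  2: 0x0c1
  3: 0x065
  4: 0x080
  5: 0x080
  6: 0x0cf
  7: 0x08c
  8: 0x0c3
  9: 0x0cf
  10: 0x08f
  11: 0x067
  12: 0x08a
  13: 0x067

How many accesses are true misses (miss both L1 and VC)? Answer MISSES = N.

  [0] addr=0xc2 blk=12 s=0: MISS | VC []
  [1] addr=0xc9 blk=12 s=0: L1-HIT | VC []
  [2] addr=0xc1 blk=12 s=0: L1-HIT | VC []
  [3] addr=0x65 blk=6 s=0: MISS | VC [12]
  [4] addr=0x80 blk=8 s=0: MISS | VC [12, 6]
  [5] addr=0x80 blk=8 s=0: L1-HIT | VC [12, 6]
  [6] addr=0xcf blk=12 s=0: VC-HIT | VC [8, 6]
  [7] addr=0x8c blk=8 s=0: VC-HIT | VC [12, 6]
  [8] addr=0xc3 blk=12 s=0: VC-HIT | VC [8, 6]
  [9] addr=0xcf blk=12 s=0: L1-HIT | VC [8, 6]
  [10] addr=0x8f blk=8 s=0: VC-HIT | VC [12, 6]
  [11] addr=0x67 blk=6 s=0: VC-HIT | VC [12, 8]
  [12] addr=0x8a blk=8 s=0: VC-HIT | VC [12, 6]
  [13] addr=0x67 blk=6 s=0: VC-HIT | VC [12, 8]

MISSES = 3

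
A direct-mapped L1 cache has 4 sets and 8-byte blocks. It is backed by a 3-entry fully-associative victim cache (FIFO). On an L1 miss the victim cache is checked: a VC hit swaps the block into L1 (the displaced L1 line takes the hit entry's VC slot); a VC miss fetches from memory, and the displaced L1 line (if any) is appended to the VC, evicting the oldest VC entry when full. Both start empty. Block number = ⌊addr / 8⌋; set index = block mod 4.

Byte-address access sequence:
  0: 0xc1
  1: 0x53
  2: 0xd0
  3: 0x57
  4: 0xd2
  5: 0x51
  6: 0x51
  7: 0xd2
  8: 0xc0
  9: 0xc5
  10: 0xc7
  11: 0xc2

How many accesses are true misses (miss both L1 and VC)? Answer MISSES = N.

MISSES = 3

#0 0xc1→b24/s0 MISS; vc=[]
#1 0x53→b10/s2 MISS; vc=[]
#2 0xd0→b26/s2 MISS; vc=[10]
#3 0x57→b10/s2 VC-HIT; vc=[26]
#4 0xd2→b26/s2 VC-HIT; vc=[10]
#5 0x51→b10/s2 VC-HIT; vc=[26]
#6 0x51→b10/s2 L1-HIT; vc=[26]
#7 0xd2→b26/s2 VC-HIT; vc=[10]
#8 0xc0→b24/s0 L1-HIT; vc=[10]
#9 0xc5→b24/s0 L1-HIT; vc=[10]
#10 0xc7→b24/s0 L1-HIT; vc=[10]
#11 0xc2→b24/s0 L1-HIT; vc=[10]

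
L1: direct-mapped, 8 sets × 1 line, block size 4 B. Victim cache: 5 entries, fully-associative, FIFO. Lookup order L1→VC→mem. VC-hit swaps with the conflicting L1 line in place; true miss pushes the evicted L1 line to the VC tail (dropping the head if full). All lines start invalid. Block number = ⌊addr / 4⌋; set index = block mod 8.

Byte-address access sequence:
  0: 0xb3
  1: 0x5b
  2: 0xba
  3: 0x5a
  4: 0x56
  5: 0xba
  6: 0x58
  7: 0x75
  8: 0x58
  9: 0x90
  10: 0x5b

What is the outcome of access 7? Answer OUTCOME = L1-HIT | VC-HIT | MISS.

OUTCOME = MISS

#0 0xb3→b44/s4 MISS; vc=[]
#1 0x5b→b22/s6 MISS; vc=[]
#2 0xba→b46/s6 MISS; vc=[22]
#3 0x5a→b22/s6 VC-HIT; vc=[46]
#4 0x56→b21/s5 MISS; vc=[46]
#5 0xba→b46/s6 VC-HIT; vc=[22]
#6 0x58→b22/s6 VC-HIT; vc=[46]
#7 0x75→b29/s5 MISS; vc=[46,21]
#8 0x58→b22/s6 L1-HIT; vc=[46,21]
#9 0x90→b36/s4 MISS; vc=[46,21,44]
#10 0x5b→b22/s6 L1-HIT; vc=[46,21,44]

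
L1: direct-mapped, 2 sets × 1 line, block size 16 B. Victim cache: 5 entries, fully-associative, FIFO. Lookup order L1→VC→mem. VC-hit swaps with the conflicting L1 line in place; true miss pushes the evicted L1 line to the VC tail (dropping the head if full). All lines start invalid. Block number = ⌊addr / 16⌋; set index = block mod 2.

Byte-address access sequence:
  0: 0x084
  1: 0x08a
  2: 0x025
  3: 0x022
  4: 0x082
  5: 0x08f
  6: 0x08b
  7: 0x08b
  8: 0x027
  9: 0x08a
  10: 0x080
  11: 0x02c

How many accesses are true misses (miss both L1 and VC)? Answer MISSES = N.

  [0] addr=0x84 blk=8 s=0: MISS | VC []
  [1] addr=0x8a blk=8 s=0: L1-HIT | VC []
  [2] addr=0x25 blk=2 s=0: MISS | VC [8]
  [3] addr=0x22 blk=2 s=0: L1-HIT | VC [8]
  [4] addr=0x82 blk=8 s=0: VC-HIT | VC [2]
  [5] addr=0x8f blk=8 s=0: L1-HIT | VC [2]
  [6] addr=0x8b blk=8 s=0: L1-HIT | VC [2]
  [7] addr=0x8b blk=8 s=0: L1-HIT | VC [2]
  [8] addr=0x27 blk=2 s=0: VC-HIT | VC [8]
  [9] addr=0x8a blk=8 s=0: VC-HIT | VC [2]
  [10] addr=0x80 blk=8 s=0: L1-HIT | VC [2]
  [11] addr=0x2c blk=2 s=0: VC-HIT | VC [8]

MISSES = 2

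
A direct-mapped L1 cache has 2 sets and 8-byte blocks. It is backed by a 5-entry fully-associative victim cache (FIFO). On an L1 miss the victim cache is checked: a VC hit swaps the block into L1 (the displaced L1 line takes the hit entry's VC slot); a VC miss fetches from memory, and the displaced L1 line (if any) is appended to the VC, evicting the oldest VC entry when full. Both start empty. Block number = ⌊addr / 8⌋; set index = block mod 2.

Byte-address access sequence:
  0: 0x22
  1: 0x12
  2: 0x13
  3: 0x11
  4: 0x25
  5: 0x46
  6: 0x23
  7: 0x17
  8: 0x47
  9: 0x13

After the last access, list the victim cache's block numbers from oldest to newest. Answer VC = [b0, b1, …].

VC = [4, 8]

#0 0x22→b4/s0 MISS; vc=[]
#1 0x12→b2/s0 MISS; vc=[4]
#2 0x13→b2/s0 L1-HIT; vc=[4]
#3 0x11→b2/s0 L1-HIT; vc=[4]
#4 0x25→b4/s0 VC-HIT; vc=[2]
#5 0x46→b8/s0 MISS; vc=[2,4]
#6 0x23→b4/s0 VC-HIT; vc=[2,8]
#7 0x17→b2/s0 VC-HIT; vc=[4,8]
#8 0x47→b8/s0 VC-HIT; vc=[4,2]
#9 0x13→b2/s0 VC-HIT; vc=[4,8]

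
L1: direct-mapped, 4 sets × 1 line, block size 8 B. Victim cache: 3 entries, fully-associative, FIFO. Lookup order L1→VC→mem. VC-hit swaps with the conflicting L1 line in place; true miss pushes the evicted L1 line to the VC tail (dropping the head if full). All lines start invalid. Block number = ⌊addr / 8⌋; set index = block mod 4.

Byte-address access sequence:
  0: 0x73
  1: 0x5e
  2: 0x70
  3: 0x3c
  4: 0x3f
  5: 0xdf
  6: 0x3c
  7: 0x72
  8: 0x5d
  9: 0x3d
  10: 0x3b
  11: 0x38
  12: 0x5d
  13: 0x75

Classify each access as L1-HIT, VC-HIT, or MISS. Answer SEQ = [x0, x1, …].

  [0] addr=0x73 blk=14 s=2: MISS | VC []
  [1] addr=0x5e blk=11 s=3: MISS | VC []
  [2] addr=0x70 blk=14 s=2: L1-HIT | VC []
  [3] addr=0x3c blk=7 s=3: MISS | VC [11]
  [4] addr=0x3f blk=7 s=3: L1-HIT | VC [11]
  [5] addr=0xdf blk=27 s=3: MISS | VC [11, 7]
  [6] addr=0x3c blk=7 s=3: VC-HIT | VC [11, 27]
  [7] addr=0x72 blk=14 s=2: L1-HIT | VC [11, 27]
  [8] addr=0x5d blk=11 s=3: VC-HIT | VC [7, 27]
  [9] addr=0x3d blk=7 s=3: VC-HIT | VC [11, 27]
  [10] addr=0x3b blk=7 s=3: L1-HIT | VC [11, 27]
  [11] addr=0x38 blk=7 s=3: L1-HIT | VC [11, 27]
  [12] addr=0x5d blk=11 s=3: VC-HIT | VC [7, 27]
  [13] addr=0x75 blk=14 s=2: L1-HIT | VC [7, 27]

SEQ = [MISS, MISS, L1-HIT, MISS, L1-HIT, MISS, VC-HIT, L1-HIT, VC-HIT, VC-HIT, L1-HIT, L1-HIT, VC-HIT, L1-HIT]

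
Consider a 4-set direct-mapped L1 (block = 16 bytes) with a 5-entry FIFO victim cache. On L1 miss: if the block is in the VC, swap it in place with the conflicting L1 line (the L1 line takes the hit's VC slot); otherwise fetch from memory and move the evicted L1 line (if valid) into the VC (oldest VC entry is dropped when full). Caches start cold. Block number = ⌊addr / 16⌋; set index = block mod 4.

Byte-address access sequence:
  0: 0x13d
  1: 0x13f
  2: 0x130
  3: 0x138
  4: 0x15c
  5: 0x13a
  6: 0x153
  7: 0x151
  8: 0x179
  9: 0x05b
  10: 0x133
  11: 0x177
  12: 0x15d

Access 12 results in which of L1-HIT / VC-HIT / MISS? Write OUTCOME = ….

  [0] addr=0x13d blk=19 s=3: MISS | VC []
  [1] addr=0x13f blk=19 s=3: L1-HIT | VC []
  [2] addr=0x130 blk=19 s=3: L1-HIT | VC []
  [3] addr=0x138 blk=19 s=3: L1-HIT | VC []
  [4] addr=0x15c blk=21 s=1: MISS | VC []
  [5] addr=0x13a blk=19 s=3: L1-HIT | VC []
  [6] addr=0x153 blk=21 s=1: L1-HIT | VC []
  [7] addr=0x151 blk=21 s=1: L1-HIT | VC []
  [8] addr=0x179 blk=23 s=3: MISS | VC [19]
  [9] addr=0x5b blk=5 s=1: MISS | VC [19, 21]
  [10] addr=0x133 blk=19 s=3: VC-HIT | VC [23, 21]
  [11] addr=0x177 blk=23 s=3: VC-HIT | VC [19, 21]
  [12] addr=0x15d blk=21 s=1: VC-HIT | VC [19, 5]

OUTCOME = VC-HIT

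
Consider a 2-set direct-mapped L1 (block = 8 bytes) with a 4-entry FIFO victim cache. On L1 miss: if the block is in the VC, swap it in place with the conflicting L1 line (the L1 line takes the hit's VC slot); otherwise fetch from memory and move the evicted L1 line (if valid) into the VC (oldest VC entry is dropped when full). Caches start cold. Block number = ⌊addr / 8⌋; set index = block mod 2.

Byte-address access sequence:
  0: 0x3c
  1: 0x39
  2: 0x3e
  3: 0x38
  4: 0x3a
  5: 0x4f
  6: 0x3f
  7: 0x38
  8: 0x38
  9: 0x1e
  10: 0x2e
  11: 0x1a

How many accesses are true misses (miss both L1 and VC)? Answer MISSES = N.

MISSES = 4

#0 0x3c→b7/s1 MISS; vc=[]
#1 0x39→b7/s1 L1-HIT; vc=[]
#2 0x3e→b7/s1 L1-HIT; vc=[]
#3 0x38→b7/s1 L1-HIT; vc=[]
#4 0x3a→b7/s1 L1-HIT; vc=[]
#5 0x4f→b9/s1 MISS; vc=[7]
#6 0x3f→b7/s1 VC-HIT; vc=[9]
#7 0x38→b7/s1 L1-HIT; vc=[9]
#8 0x38→b7/s1 L1-HIT; vc=[9]
#9 0x1e→b3/s1 MISS; vc=[9,7]
#10 0x2e→b5/s1 MISS; vc=[9,7,3]
#11 0x1a→b3/s1 VC-HIT; vc=[9,7,5]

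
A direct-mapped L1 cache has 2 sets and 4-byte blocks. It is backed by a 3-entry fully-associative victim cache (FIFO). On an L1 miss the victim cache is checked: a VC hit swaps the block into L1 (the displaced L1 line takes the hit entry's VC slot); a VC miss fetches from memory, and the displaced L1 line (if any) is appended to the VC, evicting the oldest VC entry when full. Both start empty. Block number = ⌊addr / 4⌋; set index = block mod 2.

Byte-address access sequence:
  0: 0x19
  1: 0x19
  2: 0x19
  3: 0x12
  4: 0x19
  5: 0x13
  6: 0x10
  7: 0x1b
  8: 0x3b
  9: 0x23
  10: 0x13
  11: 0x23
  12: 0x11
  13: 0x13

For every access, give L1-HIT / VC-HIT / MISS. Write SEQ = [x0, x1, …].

SEQ = [MISS, L1-HIT, L1-HIT, MISS, VC-HIT, VC-HIT, L1-HIT, VC-HIT, MISS, MISS, VC-HIT, VC-HIT, VC-HIT, L1-HIT]

0: 0x19 (blk 6, set 0) → MISS  vc=[]
1: 0x19 (blk 6, set 0) → L1-HIT  vc=[]
2: 0x19 (blk 6, set 0) → L1-HIT  vc=[]
3: 0x12 (blk 4, set 0) → MISS  vc=[6]
4: 0x19 (blk 6, set 0) → VC-HIT  vc=[4]
5: 0x13 (blk 4, set 0) → VC-HIT  vc=[6]
6: 0x10 (blk 4, set 0) → L1-HIT  vc=[6]
7: 0x1b (blk 6, set 0) → VC-HIT  vc=[4]
8: 0x3b (blk 14, set 0) → MISS  vc=[4, 6]
9: 0x23 (blk 8, set 0) → MISS  vc=[4, 6, 14]
10: 0x13 (blk 4, set 0) → VC-HIT  vc=[8, 6, 14]
11: 0x23 (blk 8, set 0) → VC-HIT  vc=[4, 6, 14]
12: 0x11 (blk 4, set 0) → VC-HIT  vc=[8, 6, 14]
13: 0x13 (blk 4, set 0) → L1-HIT  vc=[8, 6, 14]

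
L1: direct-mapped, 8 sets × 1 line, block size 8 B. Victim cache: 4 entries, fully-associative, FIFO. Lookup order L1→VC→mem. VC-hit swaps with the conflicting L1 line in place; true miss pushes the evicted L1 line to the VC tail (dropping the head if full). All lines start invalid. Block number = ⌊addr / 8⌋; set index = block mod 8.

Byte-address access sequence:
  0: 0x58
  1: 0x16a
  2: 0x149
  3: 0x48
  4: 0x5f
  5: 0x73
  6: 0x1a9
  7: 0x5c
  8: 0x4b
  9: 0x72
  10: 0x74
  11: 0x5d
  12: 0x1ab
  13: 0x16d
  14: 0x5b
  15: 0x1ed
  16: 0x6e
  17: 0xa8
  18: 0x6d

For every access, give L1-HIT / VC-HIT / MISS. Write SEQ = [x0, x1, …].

0: 0x58 (blk 11, set 3) → MISS  vc=[]
1: 0x16a (blk 45, set 5) → MISS  vc=[]
2: 0x149 (blk 41, set 1) → MISS  vc=[]
3: 0x48 (blk 9, set 1) → MISS  vc=[41]
4: 0x5f (blk 11, set 3) → L1-HIT  vc=[41]
5: 0x73 (blk 14, set 6) → MISS  vc=[41]
6: 0x1a9 (blk 53, set 5) → MISS  vc=[41, 45]
7: 0x5c (blk 11, set 3) → L1-HIT  vc=[41, 45]
8: 0x4b (blk 9, set 1) → L1-HIT  vc=[41, 45]
9: 0x72 (blk 14, set 6) → L1-HIT  vc=[41, 45]
10: 0x74 (blk 14, set 6) → L1-HIT  vc=[41, 45]
11: 0x5d (blk 11, set 3) → L1-HIT  vc=[41, 45]
12: 0x1ab (blk 53, set 5) → L1-HIT  vc=[41, 45]
13: 0x16d (blk 45, set 5) → VC-HIT  vc=[41, 53]
14: 0x5b (blk 11, set 3) → L1-HIT  vc=[41, 53]
15: 0x1ed (blk 61, set 5) → MISS  vc=[41, 53, 45]
16: 0x6e (blk 13, set 5) → MISS  vc=[41, 53, 45, 61]
17: 0xa8 (blk 21, set 5) → MISS  vc=[53, 45, 61, 13]
18: 0x6d (blk 13, set 5) → VC-HIT  vc=[53, 45, 61, 21]

SEQ = [MISS, MISS, MISS, MISS, L1-HIT, MISS, MISS, L1-HIT, L1-HIT, L1-HIT, L1-HIT, L1-HIT, L1-HIT, VC-HIT, L1-HIT, MISS, MISS, MISS, VC-HIT]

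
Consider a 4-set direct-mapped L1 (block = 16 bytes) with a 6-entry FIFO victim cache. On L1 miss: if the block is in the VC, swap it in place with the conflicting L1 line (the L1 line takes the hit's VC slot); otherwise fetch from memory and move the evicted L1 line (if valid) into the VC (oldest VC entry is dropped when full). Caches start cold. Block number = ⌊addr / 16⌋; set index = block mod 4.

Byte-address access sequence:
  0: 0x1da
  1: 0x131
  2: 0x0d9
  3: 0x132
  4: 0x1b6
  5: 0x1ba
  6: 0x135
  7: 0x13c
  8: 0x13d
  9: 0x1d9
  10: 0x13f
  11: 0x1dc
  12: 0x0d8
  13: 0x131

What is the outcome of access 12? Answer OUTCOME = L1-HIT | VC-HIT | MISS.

0: 0x1da (blk 29, set 1) → MISS  vc=[]
1: 0x131 (blk 19, set 3) → MISS  vc=[]
2: 0xd9 (blk 13, set 1) → MISS  vc=[29]
3: 0x132 (blk 19, set 3) → L1-HIT  vc=[29]
4: 0x1b6 (blk 27, set 3) → MISS  vc=[29, 19]
5: 0x1ba (blk 27, set 3) → L1-HIT  vc=[29, 19]
6: 0x135 (blk 19, set 3) → VC-HIT  vc=[29, 27]
7: 0x13c (blk 19, set 3) → L1-HIT  vc=[29, 27]
8: 0x13d (blk 19, set 3) → L1-HIT  vc=[29, 27]
9: 0x1d9 (blk 29, set 1) → VC-HIT  vc=[13, 27]
10: 0x13f (blk 19, set 3) → L1-HIT  vc=[13, 27]
11: 0x1dc (blk 29, set 1) → L1-HIT  vc=[13, 27]
12: 0xd8 (blk 13, set 1) → VC-HIT  vc=[29, 27]
13: 0x131 (blk 19, set 3) → L1-HIT  vc=[29, 27]

OUTCOME = VC-HIT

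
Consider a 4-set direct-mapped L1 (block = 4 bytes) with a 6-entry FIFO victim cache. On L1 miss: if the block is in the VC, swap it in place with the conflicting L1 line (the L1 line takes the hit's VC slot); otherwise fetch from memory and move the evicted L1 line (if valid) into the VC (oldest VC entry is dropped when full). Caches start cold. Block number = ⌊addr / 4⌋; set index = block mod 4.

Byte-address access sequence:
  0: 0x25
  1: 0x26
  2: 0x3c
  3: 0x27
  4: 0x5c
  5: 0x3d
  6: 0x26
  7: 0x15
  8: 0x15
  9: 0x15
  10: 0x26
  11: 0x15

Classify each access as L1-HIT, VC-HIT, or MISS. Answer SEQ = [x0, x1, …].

0: 0x25 (blk 9, set 1) → MISS  vc=[]
1: 0x26 (blk 9, set 1) → L1-HIT  vc=[]
2: 0x3c (blk 15, set 3) → MISS  vc=[]
3: 0x27 (blk 9, set 1) → L1-HIT  vc=[]
4: 0x5c (blk 23, set 3) → MISS  vc=[15]
5: 0x3d (blk 15, set 3) → VC-HIT  vc=[23]
6: 0x26 (blk 9, set 1) → L1-HIT  vc=[23]
7: 0x15 (blk 5, set 1) → MISS  vc=[23, 9]
8: 0x15 (blk 5, set 1) → L1-HIT  vc=[23, 9]
9: 0x15 (blk 5, set 1) → L1-HIT  vc=[23, 9]
10: 0x26 (blk 9, set 1) → VC-HIT  vc=[23, 5]
11: 0x15 (blk 5, set 1) → VC-HIT  vc=[23, 9]

SEQ = [MISS, L1-HIT, MISS, L1-HIT, MISS, VC-HIT, L1-HIT, MISS, L1-HIT, L1-HIT, VC-HIT, VC-HIT]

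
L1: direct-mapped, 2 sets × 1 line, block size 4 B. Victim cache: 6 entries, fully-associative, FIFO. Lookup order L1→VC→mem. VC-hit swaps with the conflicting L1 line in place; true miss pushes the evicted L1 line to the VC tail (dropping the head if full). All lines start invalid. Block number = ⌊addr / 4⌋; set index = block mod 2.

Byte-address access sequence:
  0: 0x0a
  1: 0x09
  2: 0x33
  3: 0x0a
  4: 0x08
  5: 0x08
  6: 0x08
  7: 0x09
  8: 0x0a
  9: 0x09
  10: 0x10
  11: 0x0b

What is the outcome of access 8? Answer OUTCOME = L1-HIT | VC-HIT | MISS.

OUTCOME = L1-HIT

#0 0xa→b2/s0 MISS; vc=[]
#1 0x9→b2/s0 L1-HIT; vc=[]
#2 0x33→b12/s0 MISS; vc=[2]
#3 0xa→b2/s0 VC-HIT; vc=[12]
#4 0x8→b2/s0 L1-HIT; vc=[12]
#5 0x8→b2/s0 L1-HIT; vc=[12]
#6 0x8→b2/s0 L1-HIT; vc=[12]
#7 0x9→b2/s0 L1-HIT; vc=[12]
#8 0xa→b2/s0 L1-HIT; vc=[12]
#9 0x9→b2/s0 L1-HIT; vc=[12]
#10 0x10→b4/s0 MISS; vc=[12,2]
#11 0xb→b2/s0 VC-HIT; vc=[12,4]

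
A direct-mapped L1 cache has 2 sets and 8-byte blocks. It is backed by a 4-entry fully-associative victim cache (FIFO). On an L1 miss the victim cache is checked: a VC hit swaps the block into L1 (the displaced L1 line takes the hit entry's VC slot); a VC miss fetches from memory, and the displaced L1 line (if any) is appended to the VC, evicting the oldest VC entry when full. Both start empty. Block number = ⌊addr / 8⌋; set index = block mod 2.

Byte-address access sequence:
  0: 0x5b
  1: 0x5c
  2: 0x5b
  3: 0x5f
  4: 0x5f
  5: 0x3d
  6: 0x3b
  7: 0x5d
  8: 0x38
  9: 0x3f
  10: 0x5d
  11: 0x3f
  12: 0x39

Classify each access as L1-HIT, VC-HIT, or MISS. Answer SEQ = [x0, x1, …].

#0 0x5b→b11/s1 MISS; vc=[]
#1 0x5c→b11/s1 L1-HIT; vc=[]
#2 0x5b→b11/s1 L1-HIT; vc=[]
#3 0x5f→b11/s1 L1-HIT; vc=[]
#4 0x5f→b11/s1 L1-HIT; vc=[]
#5 0x3d→b7/s1 MISS; vc=[11]
#6 0x3b→b7/s1 L1-HIT; vc=[11]
#7 0x5d→b11/s1 VC-HIT; vc=[7]
#8 0x38→b7/s1 VC-HIT; vc=[11]
#9 0x3f→b7/s1 L1-HIT; vc=[11]
#10 0x5d→b11/s1 VC-HIT; vc=[7]
#11 0x3f→b7/s1 VC-HIT; vc=[11]
#12 0x39→b7/s1 L1-HIT; vc=[11]

SEQ = [MISS, L1-HIT, L1-HIT, L1-HIT, L1-HIT, MISS, L1-HIT, VC-HIT, VC-HIT, L1-HIT, VC-HIT, VC-HIT, L1-HIT]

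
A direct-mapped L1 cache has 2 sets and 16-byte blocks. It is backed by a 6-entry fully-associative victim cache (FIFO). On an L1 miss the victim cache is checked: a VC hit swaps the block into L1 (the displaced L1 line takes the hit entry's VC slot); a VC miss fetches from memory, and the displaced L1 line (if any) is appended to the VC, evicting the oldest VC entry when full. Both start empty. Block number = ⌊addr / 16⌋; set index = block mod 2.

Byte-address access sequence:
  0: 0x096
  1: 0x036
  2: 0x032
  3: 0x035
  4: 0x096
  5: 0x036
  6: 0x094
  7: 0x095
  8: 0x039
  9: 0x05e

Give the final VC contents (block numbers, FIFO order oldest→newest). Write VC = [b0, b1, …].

  [0] addr=0x96 blk=9 s=1: MISS | VC []
  [1] addr=0x36 blk=3 s=1: MISS | VC [9]
  [2] addr=0x32 blk=3 s=1: L1-HIT | VC [9]
  [3] addr=0x35 blk=3 s=1: L1-HIT | VC [9]
  [4] addr=0x96 blk=9 s=1: VC-HIT | VC [3]
  [5] addr=0x36 blk=3 s=1: VC-HIT | VC [9]
  [6] addr=0x94 blk=9 s=1: VC-HIT | VC [3]
  [7] addr=0x95 blk=9 s=1: L1-HIT | VC [3]
  [8] addr=0x39 blk=3 s=1: VC-HIT | VC [9]
  [9] addr=0x5e blk=5 s=1: MISS | VC [9, 3]

VC = [9, 3]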